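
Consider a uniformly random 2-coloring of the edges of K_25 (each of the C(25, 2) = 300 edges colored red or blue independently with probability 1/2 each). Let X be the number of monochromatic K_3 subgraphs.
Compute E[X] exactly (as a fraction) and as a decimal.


Let X = Σ_S X_S over the C(25, 3) = 2300 subsets S of size 3, where X_S = 1 if the K_3 on S is monochromatic.
For a fixed S, the K_3 on S has C(3, 2) = 3 edges. P[all 3 edges red] = (1/2)^3, and likewise for blue, so P[monochromatic] = 2·(1/2)^3 = 2^{1 − 3} = 1/4.
Summing: E[X] = C(25, 3) · 2^{1 − 3} = 2300 · 1/4 = 575.
Numerically: E[X] ≈ 575.00000.

E[X] = C(25,3)·2^(1−C(3,2)) = 575 ≈ 575.00000.


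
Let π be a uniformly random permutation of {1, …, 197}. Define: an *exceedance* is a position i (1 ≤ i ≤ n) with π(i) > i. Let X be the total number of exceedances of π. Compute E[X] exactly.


Write X = Σ_{i=1}^{197} X_i, where X_i = 1_{π(i) > i}.
For each fixed i, π(i) is uniform over {1, …, 197} (marginal of a uniform permutation), so P[π(i) > i] = (n − i)/n. Summing: Σ_{i=1}^{197} (n − i)/n = (0 + 1 + … + 196)/197 = 197(197 − 1)/(2·197) = (197 − 1)/2.
Hence E[X] = Σ_{i=1}^{197} (197 − i)/197 = 98 ≈ 98.000.

E[X] = 98 = 98.000.


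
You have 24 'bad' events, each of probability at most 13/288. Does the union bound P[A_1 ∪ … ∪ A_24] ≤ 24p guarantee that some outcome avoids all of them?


Union bound: P[∪_{i=1}^{24} A_i] ≤ Σ_i P[A_i] ≤ 24·p = 24·(13/288) = 13/12.
Numerically: 13/12 ≈ 1.08333.
Is 13/12 < 1? NO.
Since the bound 13/12 is ≥ 1, the union bound is uninformative here; it does NOT by itself certify existence.

24·p = 13/12 ≈ 1.08333; existence NOT certified by the union bound.


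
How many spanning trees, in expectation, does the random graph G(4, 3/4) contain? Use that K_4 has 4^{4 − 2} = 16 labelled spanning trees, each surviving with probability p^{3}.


K_4 has 4^{4 − 2} = 16 labelled spanning trees.
For each such spanning tree H, let X_H = 1 if all 3 edges of H are present in G. Then P[X_H = 1] = p^{3} = (3/4)^{3} = 27/64.
Summing the indicators: E[X] = Σ_H E[X_H] = 16 · p^{3} = 16 · 27/64 = 27/4.
Numerically: E[X] ≈ 6.75.

E[X] = 16 · (3/4)^{3} = 27/4 ≈ 6.75.


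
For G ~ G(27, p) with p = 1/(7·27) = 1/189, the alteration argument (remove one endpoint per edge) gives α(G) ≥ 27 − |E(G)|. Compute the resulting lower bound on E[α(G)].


E[|E(G)|] = C(27, 2)·p = 351 · (1/189) = 13/7.
E[α(G)] ≥ n − E[|E(G)|] = 27 − 13/7 = 176/7.
Numerically: ≈ 25.143.
(This is only a lower bound; the true E[α(G)] may be larger.)

E[α(G)] ≥ 176/7 ≈ 25.143.


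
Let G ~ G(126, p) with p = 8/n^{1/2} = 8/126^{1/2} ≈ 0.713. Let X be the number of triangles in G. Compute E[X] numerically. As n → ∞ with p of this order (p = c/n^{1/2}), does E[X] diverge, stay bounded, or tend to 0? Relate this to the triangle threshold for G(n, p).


Number of potential triangles: C(126, 3) = 325500.
Each occurs with probability p³ ≈ (0.713)³ ≈ 3.62005e-01.
By linearity: E[X] = C(126, 3)·p³ ≈ 325500 · 3.62005e-01 ≈ 117832.512.
Since α = 1/2 < 1, p = c/n^{1/2} ≫ 1/n is above the triangle threshold p ~ 1/n. Asymptotically E[X] ~ (c³/6)·n^{3(1−α)} = (8³/6)·n^{1.5} → ∞; triangles are abundant w.h.p.

E[X] ≈ 117832.512; in regime p = Θ(1/n^{1/2}) E[X] diverges (above the triangle threshold p ~ 1/n).


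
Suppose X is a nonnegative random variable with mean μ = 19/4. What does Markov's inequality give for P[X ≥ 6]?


μ = E[X] = 19/4, a = 6.
Markov: P[X ≥ 6] ≤ μ/a = (19/4)/6 = 19/24.
Numerically: ≈ 0.7917.
(Since a = 6 > μ = 4.7500, the bound 19/24 is < 1 and informative.)

P[X ≥ 6] ≤ 19/24 ≈ 0.7917.


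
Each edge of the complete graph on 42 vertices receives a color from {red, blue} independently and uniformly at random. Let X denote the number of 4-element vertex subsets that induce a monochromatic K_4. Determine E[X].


Let X = Σ_S X_S over the C(42, 4) = 111930 subsets S of size 4, where X_S = 1 if the K_4 on S is monochromatic.
For a fixed S, the K_4 on S has C(4, 2) = 6 edges. P[all 6 edges red] = (1/2)^6, and likewise for blue, so P[monochromatic] = 2·(1/2)^6 = 2^{1 − 6} = 1/32.
By linearity of expectation: E[X] = C(42, 4) · 2^{1 − 6} = 111930 · 1/32 = 55965/16.
Numerically: E[X] ≈ 3497.81250.

E[X] = C(42,4)·2^(1−C(4,2)) = 55965/16 ≈ 3497.81250.


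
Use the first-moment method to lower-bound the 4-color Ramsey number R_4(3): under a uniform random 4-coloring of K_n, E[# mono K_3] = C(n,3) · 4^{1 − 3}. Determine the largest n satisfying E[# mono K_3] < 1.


We need C(n, 3) · 4^{1 − 3} < 1, i.e. C(n, 3) < 4^{3 − 1} = 16.
Check values of n near the boundary:
  n = 3: C(3, 3) = 1; 1 < 16? YES
  n = 4: C(4, 3) = 4; 4 < 16? YES
  n = 5: C(5, 3) = 10; 10 < 16? YES
  n = 6: C(6, 3) = 20; 20 < 16? NO
The largest n with C(n, 3) < 16 is n = 5 (where E[X] = 5/8 ≈ 0.625000). Hence R_4(3) > 5, i.e. R_4(3) ≥ 6.

Largest n = 5; hence R_4(3) > 5.


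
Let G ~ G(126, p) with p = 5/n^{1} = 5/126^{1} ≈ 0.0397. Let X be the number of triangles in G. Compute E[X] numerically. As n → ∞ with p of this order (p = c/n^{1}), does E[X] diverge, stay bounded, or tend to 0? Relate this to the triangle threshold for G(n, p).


Number of potential triangles: C(126, 3) = 325500.
Each occurs with probability p³ ≈ (0.0397)³ ≈ 6.24883e-05.
By linearity: E[X] = C(126, 3)·p³ ≈ 325500 · 6.24883e-05 ≈ 20.340.
Here α = 1, so p = 5/n is exactly at the triangle threshold p ~ 1/n. Asymptotically E[X] → c³/6 = 5³/6 = 125/6 ≈ 20.833, a bounded constant. In this regime the triangle count is asymptotically Poisson(c³/6).

E[X] ≈ 20.340; in regime p = Θ(1/n^{1}) E[X] stays bounded (at the triangle threshold p ~ 1/n).


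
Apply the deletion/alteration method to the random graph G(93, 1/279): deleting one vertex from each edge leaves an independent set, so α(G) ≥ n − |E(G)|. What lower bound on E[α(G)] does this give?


E[|E(G)|] = C(93, 2)·p = 4278 · (1/279) = 46/3.
E[α(G)] ≥ n − E[|E(G)|] = 93 − 46/3 = 233/3.
Numerically: ≈ 77.666667.
(This is only a lower bound; the true E[α(G)] may be larger.)

E[α(G)] ≥ 233/3 ≈ 77.666667.


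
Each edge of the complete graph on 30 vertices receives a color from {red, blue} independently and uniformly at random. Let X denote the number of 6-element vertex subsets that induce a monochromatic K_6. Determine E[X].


Let X = Σ_S X_S over the C(30, 6) = 593775 subsets S of size 6, where X_S = 1 if the K_6 on S is monochromatic.
For a fixed S, the K_6 on S has C(6, 2) = 15 edges. P[all 15 edges red] = (1/2)^15, and likewise for blue, so P[monochromatic] = 2·(1/2)^15 = 2^{1 − 15} = 1/16384.
By linearity: E[X] = C(30, 6) · 2^{1 − 15} = 593775 · 1/16384 = 593775/16384.
Numerically: E[X] ≈ 36.241.

E[X] = C(30,6)·2^(1−C(6,2)) = 593775/16384 ≈ 36.241.


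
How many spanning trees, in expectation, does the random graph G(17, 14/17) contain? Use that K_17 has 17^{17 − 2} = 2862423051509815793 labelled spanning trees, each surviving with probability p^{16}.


K_17 has 17^{17 − 2} = 2862423051509815793 labelled spanning trees.
For each such spanning tree H, let X_H = 1 if all 16 edges of H are present in G. Then P[X_H = 1] = p^{16} = (14/17)^{16} = 2177953337809371136/48661191875666868481.
Summing the indicators: E[X] = Σ_H E[X_H] = 2862423051509815793 · p^{16} = 2862423051509815793 · 2177953337809371136/48661191875666868481 = 2177953337809371136/17.
Numerically: E[X] ≈ 1.2811e+17.

E[X] = 2862423051509815793 · (14/17)^{16} = 2177953337809371136/17 ≈ 1.2811e+17.


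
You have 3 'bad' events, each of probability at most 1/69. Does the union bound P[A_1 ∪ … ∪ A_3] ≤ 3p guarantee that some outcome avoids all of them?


Union bound: P[∪_{i=1}^{3} A_i] ≤ Σ_i P[A_i] ≤ 3·p = 3·(1/69) = 1/23.
Numerically: 1/23 ≈ 0.043478.
Is 1/23 < 1? YES.
Since P[∪ A_i] ≤ 1/23 < 1, the complement has P[∩ A_i^c] ≥ 1 − 1/23 = 22/23 > 0, so some outcome avoids every A_i.

3·p = 1/23 ≈ 0.043478; existence CERTIFIED by the union bound.


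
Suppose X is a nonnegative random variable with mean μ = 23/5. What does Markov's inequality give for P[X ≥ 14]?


μ = E[X] = 23/5, a = 14.
Markov: P[X ≥ 14] ≤ μ/a = (23/5)/14 = 23/70.
Numerically: ≈ 0.32857.
(Since a = 14 > μ = 4.60000, the bound 23/70 is < 1 and informative.)

P[X ≥ 14] ≤ 23/70 ≈ 0.32857.


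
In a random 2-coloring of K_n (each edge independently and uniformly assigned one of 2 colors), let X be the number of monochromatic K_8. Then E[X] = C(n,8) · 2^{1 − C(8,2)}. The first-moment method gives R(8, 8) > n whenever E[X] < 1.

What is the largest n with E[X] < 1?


We need C(n, 8) · 2^{1 − 28} < 1, i.e. C(n, 8) < 2^{28 − 1} = 134217728.
Check values of n near the boundary:
  n = 40: C(40, 8) = 76904685; 76904685 < 134217728? YES
  n = 41: C(41, 8) = 95548245; 95548245 < 134217728? YES
  n = 42: C(42, 8) = 118030185; 118030185 < 134217728? YES
  n = 43: C(43, 8) = 145008513; 145008513 < 134217728? NO
  n = 44: C(44, 8) = 177232627; 177232627 < 134217728? NO
  n = 45: C(45, 8) = 215553195; 215553195 < 134217728? NO
The largest n with C(n, 8) < 134217728 is n = 42 (where E[X] = 118030185/134217728 ≈ 0.879). Hence R(8, 8) > 42, i.e. R(8, 8) ≥ 43.

Largest n = 42; hence R(8, 8) > 42.


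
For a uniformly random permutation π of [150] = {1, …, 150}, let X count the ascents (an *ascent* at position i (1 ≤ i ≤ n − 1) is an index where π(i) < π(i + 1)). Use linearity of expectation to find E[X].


Write X = Σ X_I over i = 1, …, 149, with X_I the indicator of one ascent.
There are 149 indicators.
For each fixed i, the pair (π(i), π(i+1)) is a uniformly random ordered pair of distinct values from {1, …, 150}; by symmetry P[π(i) < π(i+1)] = 1/2.
By linearity: E[X] = 149 · (1/2) = (150 − 1) · (1/2) = 149/2 ≈ 74.5000.

E[X] = 149/2 = 74.5000.


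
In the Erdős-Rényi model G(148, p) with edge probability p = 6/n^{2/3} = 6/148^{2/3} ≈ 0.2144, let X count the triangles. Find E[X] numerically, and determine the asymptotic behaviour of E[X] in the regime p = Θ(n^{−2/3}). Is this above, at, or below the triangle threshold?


Number of potential triangles: C(148, 3) = 529396.
Each occurs with probability p³ ≈ (0.2144)³ ≈ 9.861213e-03.
By linearity: E[X] = C(148, 3)·p³ ≈ 529396 · 9.861213e-03 ≈ 5220.4865.
Since α = 2/3 < 1, p = c/n^{2/3} ≫ 1/n is above the triangle threshold p ~ 1/n. Asymptotically E[X] ~ (c³/6)·n^{3(1−α)} = (6³/6)·n^{1} → ∞; triangles are abundant w.h.p.

E[X] ≈ 5220.4865; in regime p = Θ(1/n^{2/3}) E[X] diverges (above the triangle threshold p ~ 1/n).


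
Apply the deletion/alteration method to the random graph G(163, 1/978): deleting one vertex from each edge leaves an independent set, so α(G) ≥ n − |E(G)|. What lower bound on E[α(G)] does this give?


E[|E(G)|] = C(163, 2)·p = 13203 · (1/978) = 27/2.
E[α(G)] ≥ n − E[|E(G)|] = 163 − 27/2 = 299/2.
Numerically: ≈ 149.5000.
(This is only a lower bound; the true E[α(G)] may be larger.)

E[α(G)] ≥ 299/2 ≈ 149.5000.


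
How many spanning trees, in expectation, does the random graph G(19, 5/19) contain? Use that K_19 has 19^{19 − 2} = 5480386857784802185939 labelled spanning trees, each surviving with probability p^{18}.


K_19 has 19^{19 − 2} = 5480386857784802185939 labelled spanning trees.
For each such spanning tree H, let X_H = 1 if all 18 edges of H are present in G. Then P[X_H = 1] = p^{18} = (5/19)^{18} = 3814697265625/104127350297911241532841.
By linearity of expectation: E[X] = Σ_H E[X_H] = 5480386857784802185939 · p^{18} = 5480386857784802185939 · 3814697265625/104127350297911241532841 = 3814697265625/19.
Numerically: E[X] ≈ 2.008e+11.

E[X] = 5480386857784802185939 · (5/19)^{18} = 3814697265625/19 ≈ 2.008e+11.


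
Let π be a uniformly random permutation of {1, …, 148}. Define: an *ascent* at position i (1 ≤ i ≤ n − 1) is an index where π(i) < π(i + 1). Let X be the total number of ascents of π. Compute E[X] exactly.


Write X = Σ X_I over i = 1, …, 147, with X_I the indicator of one ascent.
There are 147 indicators.
For each fixed i, the pair (π(i), π(i+1)) is a uniformly random ordered pair of distinct values from {1, …, 148}; by symmetry P[π(i) < π(i+1)] = 1/2.
By linearity: E[X] = 147 · (1/2) = (148 − 1) · (1/2) = 147/2 ≈ 73.500000.

E[X] = 147/2 = 73.500000.


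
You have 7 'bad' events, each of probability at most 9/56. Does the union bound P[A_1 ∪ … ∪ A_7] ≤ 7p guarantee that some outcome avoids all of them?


Union bound: P[∪_{i=1}^{7} A_i] ≤ Σ_i P[A_i] ≤ 7·p = 7·(9/56) = 9/8.
Numerically: 9/8 ≈ 1.1250000.
Is 9/8 < 1? NO.
Since the bound 9/8 is ≥ 1, the union bound is uninformative here; it does NOT by itself certify existence.

7·p = 9/8 ≈ 1.1250000; existence NOT certified by the union bound.


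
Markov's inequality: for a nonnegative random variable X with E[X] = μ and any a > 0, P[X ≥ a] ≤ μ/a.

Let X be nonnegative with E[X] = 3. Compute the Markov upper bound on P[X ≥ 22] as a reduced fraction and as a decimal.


μ = E[X] = 3, a = 22.
Markov: P[X ≥ 22] ≤ μ/a = (3)/22 = 3/22.
Numerically: ≈ 0.1364.
(Since a = 22 > μ = 3.0000, the bound 3/22 is < 1 and informative.)

P[X ≥ 22] ≤ 3/22 ≈ 0.1364.


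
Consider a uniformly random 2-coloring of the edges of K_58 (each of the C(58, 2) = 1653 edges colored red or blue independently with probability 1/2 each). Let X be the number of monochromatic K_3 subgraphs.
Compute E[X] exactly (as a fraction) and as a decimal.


Let X = Σ_S X_S over the C(58, 3) = 30856 subsets S of size 3, where X_S = 1 if the K_3 on S is monochromatic.
For a fixed S, the K_3 on S has C(3, 2) = 3 edges. P[all 3 edges red] = (1/2)^3, and likewise for blue, so P[monochromatic] = 2·(1/2)^3 = 2^{1 − 3} = 1/4.
Summing: E[X] = C(58, 3) · 2^{1 − 3} = 30856 · 1/4 = 7714.
Numerically: E[X] ≈ 7714.000.

E[X] = C(58,3)·2^(1−C(3,2)) = 7714 ≈ 7714.000.


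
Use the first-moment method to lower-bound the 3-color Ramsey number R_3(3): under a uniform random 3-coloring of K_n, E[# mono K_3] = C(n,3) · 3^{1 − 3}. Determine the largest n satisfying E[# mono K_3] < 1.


We need C(n, 3) · 3^{1 − 3} < 1, i.e. C(n, 3) < 3^{3 − 1} = 9.
Check values of n near the boundary:
  n = 3: C(3, 3) = 1; 1 < 9? YES
  n = 4: C(4, 3) = 4; 4 < 9? YES
  n = 5: C(5, 3) = 10; 10 < 9? NO
  n = 6: C(6, 3) = 20; 20 < 9? NO
  n = 7: C(7, 3) = 35; 35 < 9? NO
The largest n with C(n, 3) < 9 is n = 4 (where E[X] = 4/9 ≈ 0.4444). Hence R_3(3) > 4, i.e. R_3(3) ≥ 5.

Largest n = 4; hence R_3(3) > 4.


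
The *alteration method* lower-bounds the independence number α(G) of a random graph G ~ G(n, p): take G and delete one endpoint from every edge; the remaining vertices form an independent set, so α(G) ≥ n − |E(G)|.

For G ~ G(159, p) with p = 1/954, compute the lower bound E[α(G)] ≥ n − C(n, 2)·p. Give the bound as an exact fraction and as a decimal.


E[|E(G)|] = C(159, 2)·p = 12561 · (1/954) = 79/6.
E[α(G)] ≥ n − E[|E(G)|] = 159 − 79/6 = 875/6.
Numerically: ≈ 145.833333.
(This is only a lower bound; the true E[α(G)] may be larger.)

E[α(G)] ≥ 875/6 ≈ 145.833333.


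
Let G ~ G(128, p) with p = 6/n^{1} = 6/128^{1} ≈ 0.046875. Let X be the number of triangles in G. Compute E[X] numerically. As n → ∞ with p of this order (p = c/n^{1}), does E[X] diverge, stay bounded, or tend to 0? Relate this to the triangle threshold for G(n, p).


Number of potential triangles: C(128, 3) = 341376.
Each occurs with probability p³ ≈ (0.046875)³ ≈ 1.02996826e-04.
By linearity: E[X] = C(128, 3)·p³ ≈ 341376 · 1.02996826e-04 ≈ 35.160645.
Here α = 1, so p = 6/n is exactly at the triangle threshold p ~ 1/n. Asymptotically E[X] → c³/6 = 6³/6 = 36 ≈ 36.000000, a bounded constant. In this regime the triangle count is asymptotically Poisson(c³/6).

E[X] ≈ 35.160645; in regime p = Θ(1/n^{1}) E[X] stays bounded (at the triangle threshold p ~ 1/n).


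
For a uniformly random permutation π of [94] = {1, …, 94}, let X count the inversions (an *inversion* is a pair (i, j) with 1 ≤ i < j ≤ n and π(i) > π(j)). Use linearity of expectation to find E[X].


Write X = Σ X_I over the C(94, 2) = 4371 pairs i < j, with X_I the indicator of one inversion.
There are 4371 indicators.
For each fixed pair i < j, the values π(i) and π(j) are two distinct elements of {1, …, 94} in uniformly random order; by symmetry P[π(i) > π(j)] = 1/2.
By linearity: E[X] = 4371 · (1/2) = C(94, 2) · (1/2) = 4371/2 = 4371/2 ≈ 2185.5000.

E[X] = 4371/2 = 2185.5000.


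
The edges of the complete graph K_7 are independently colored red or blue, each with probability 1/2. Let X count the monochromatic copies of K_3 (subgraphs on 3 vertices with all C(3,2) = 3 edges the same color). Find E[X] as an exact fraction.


Let X = Σ_S X_S over the C(7, 3) = 35 subsets S of size 3, where X_S = 1 if the K_3 on S is monochromatic.
For a fixed S, the K_3 on S has C(3, 2) = 3 edges. P[all 3 edges red] = (1/2)^3, and likewise for blue, so P[monochromatic] = 2·(1/2)^3 = 2^{1 − 3} = 1/4.
Summing: E[X] = C(7, 3) · 2^{1 − 3} = 35 · 1/4 = 35/4.
Numerically: E[X] ≈ 8.750000.

E[X] = C(7,3)·2^(1−C(3,2)) = 35/4 ≈ 8.750000.


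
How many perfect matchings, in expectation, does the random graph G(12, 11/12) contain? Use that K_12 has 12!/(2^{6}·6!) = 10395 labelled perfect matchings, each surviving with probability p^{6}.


K_12 has 12!/(2^{6}·6!) = 10395 labelled perfect matchings.
For each such perfect matching H, let X_H = 1 if all 6 edges of H are present in G. Then P[X_H = 1] = p^{6} = (11/12)^{6} = 1771561/2985984.
Summing the indicators: E[X] = Σ_H E[X_H] = 10395 · p^{6} = 10395 · 1771561/2985984 = 682050985/110592.
Numerically: E[X] ≈ 6167.27.

E[X] = 10395 · (11/12)^{6} = 682050985/110592 ≈ 6167.27.


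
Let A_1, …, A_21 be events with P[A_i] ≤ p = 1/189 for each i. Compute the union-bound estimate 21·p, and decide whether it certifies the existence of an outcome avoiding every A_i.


Union bound: P[∪_{i=1}^{21} A_i] ≤ Σ_i P[A_i] ≤ 21·p = 21·(1/189) = 1/9.
Numerically: 1/9 ≈ 0.1111111.
Is 1/9 < 1? YES.
Since P[∪ A_i] ≤ 1/9 < 1, the complement has P[∩ A_i^c] ≥ 1 − 1/9 = 8/9 > 0, so some outcome avoids every A_i.

21·p = 1/9 ≈ 0.1111111; existence CERTIFIED by the union bound.


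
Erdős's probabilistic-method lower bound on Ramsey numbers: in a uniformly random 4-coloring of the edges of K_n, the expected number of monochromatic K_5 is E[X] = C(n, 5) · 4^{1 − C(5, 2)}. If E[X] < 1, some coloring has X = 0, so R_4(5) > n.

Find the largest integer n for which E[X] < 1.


We need C(n, 5) · 4^{1 − 10} < 1, i.e. C(n, 5) < 4^{10 − 1} = 262144.
Check values of n near the boundary:
  n = 31: C(31, 5) = 169911; 169911 < 262144? YES
  n = 32: C(32, 5) = 201376; 201376 < 262144? YES
  n = 33: C(33, 5) = 237336; 237336 < 262144? YES
  n = 34: C(34, 5) = 278256; 278256 < 262144? NO
  n = 35: C(35, 5) = 324632; 324632 < 262144? NO
  n = 36: C(36, 5) = 376992; 376992 < 262144? NO
The largest n with C(n, 5) < 262144 is n = 33 (where E[X] = 29667/32768 ≈ 0.905). Hence R_4(5) > 33, i.e. R_4(5) ≥ 34.

Largest n = 33; hence R_4(5) > 33.


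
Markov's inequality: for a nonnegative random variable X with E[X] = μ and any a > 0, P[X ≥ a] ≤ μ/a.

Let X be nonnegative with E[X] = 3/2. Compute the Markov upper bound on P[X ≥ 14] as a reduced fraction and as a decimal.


μ = E[X] = 3/2, a = 14.
Markov: P[X ≥ 14] ≤ μ/a = (3/2)/14 = 3/28.
Numerically: ≈ 0.107.
(Since a = 14 > μ = 1.500, the bound 3/28 is < 1 and informative.)

P[X ≥ 14] ≤ 3/28 ≈ 0.107.


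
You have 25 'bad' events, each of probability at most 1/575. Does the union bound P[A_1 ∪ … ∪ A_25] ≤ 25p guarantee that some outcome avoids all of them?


Union bound: P[∪_{i=1}^{25} A_i] ≤ Σ_i P[A_i] ≤ 25·p = 25·(1/575) = 1/23.
Numerically: 1/23 ≈ 0.04348.
Is 1/23 < 1? YES.
Since P[∪ A_i] ≤ 1/23 < 1, the complement has P[∩ A_i^c] ≥ 1 − 1/23 = 22/23 > 0, so some outcome avoids every A_i.

25·p = 1/23 ≈ 0.04348; existence CERTIFIED by the union bound.


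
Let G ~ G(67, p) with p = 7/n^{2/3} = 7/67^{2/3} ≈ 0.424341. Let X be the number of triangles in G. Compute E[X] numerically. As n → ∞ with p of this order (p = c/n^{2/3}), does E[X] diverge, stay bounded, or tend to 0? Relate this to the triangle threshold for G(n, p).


Number of potential triangles: C(67, 3) = 47905.
Each occurs with probability p³ ≈ (0.424341)³ ≈ 7.64089998e-02.
By linearity: E[X] = C(67, 3)·p³ ≈ 47905 · 7.64089998e-02 ≈ 3660.373134.
Since α = 2/3 < 1, p = c/n^{2/3} ≫ 1/n is above the triangle threshold p ~ 1/n. Asymptotically E[X] ~ (c³/6)·n^{3(1−α)} = (7³/6)·n^{1} → ∞; triangles are abundant w.h.p.

E[X] ≈ 3660.373134; in regime p = Θ(1/n^{2/3}) E[X] diverges (above the triangle threshold p ~ 1/n).


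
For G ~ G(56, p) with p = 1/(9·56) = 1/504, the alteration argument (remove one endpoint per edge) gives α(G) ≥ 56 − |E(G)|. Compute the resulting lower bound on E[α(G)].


E[|E(G)|] = C(56, 2)·p = 1540 · (1/504) = 55/18.
E[α(G)] ≥ n − E[|E(G)|] = 56 − 55/18 = 953/18.
Numerically: ≈ 52.94444.
(This is only a lower bound; the true E[α(G)] may be larger.)

E[α(G)] ≥ 953/18 ≈ 52.94444.


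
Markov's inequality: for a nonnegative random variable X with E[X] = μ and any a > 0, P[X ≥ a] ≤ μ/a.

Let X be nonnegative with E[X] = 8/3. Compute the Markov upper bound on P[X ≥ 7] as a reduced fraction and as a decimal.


μ = E[X] = 8/3, a = 7.
Markov: P[X ≥ 7] ≤ μ/a = (8/3)/7 = 8/21.
Numerically: ≈ 0.38095.
(Since a = 7 > μ = 2.66667, the bound 8/21 is < 1 and informative.)

P[X ≥ 7] ≤ 8/21 ≈ 0.38095.


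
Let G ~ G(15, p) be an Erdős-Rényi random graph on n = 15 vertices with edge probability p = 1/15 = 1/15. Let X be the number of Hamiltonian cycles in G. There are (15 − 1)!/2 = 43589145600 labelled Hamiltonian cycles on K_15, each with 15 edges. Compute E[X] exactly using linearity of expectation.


K_15 has (15 − 1)!/2 = 43589145600 labelled Hamiltonian cycles.
For each such Hamiltonian cycle H, let X_H = 1 if all 15 edges of H are present in G. Then P[X_H = 1] = p^{15} = (1/15)^{15} = 1/437893890380859375.
By linearity: E[X] = Σ_H E[X_H] = 43589145600 · p^{15} = 43589145600 · 1/437893890380859375 = 7175168/72081298828125.
Numerically: E[X] ≈ 9.954e-08.

E[X] = 43589145600 · (1/15)^{15} = 7175168/72081298828125 ≈ 9.954e-08.


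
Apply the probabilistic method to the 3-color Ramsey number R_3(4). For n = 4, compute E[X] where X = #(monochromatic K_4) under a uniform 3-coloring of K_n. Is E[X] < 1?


E[X] = C(4, 4) · 3^{1 − 6} = 1 · 3^{−5} = 1/243.
As a reduced fraction: E[X] = 1/243 ≈ 0.0041.
Is E[X] < 1? YES.
Since E[X] < 1, there exists a 3-coloring of K_{4} with no monochromatic K_4; hence R_3(4) > 4.

E[X] = 1/243 ≈ 0.0041; E[X] < 1, so R_3(4) > 4.


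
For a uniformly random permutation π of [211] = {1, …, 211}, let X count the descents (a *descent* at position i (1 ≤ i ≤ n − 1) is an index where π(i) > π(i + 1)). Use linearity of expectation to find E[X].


Write X = Σ X_I over i = 1, …, 210, with X_I the indicator of one descent.
There are 210 indicators.
For each fixed i, the pair (π(i), π(i+1)) is a uniformly random ordered pair of distinct values from {1, …, 211}; by symmetry P[π(i) > π(i+1)] = 1/2.
By linearity: E[X] = 210 · (1/2) = (211 − 1) · (1/2) = 105 ≈ 105.00000.

E[X] = 105 = 105.00000.


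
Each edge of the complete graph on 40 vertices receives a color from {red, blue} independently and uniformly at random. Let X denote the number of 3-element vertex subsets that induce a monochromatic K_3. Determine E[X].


Let X = Σ_S X_S over the C(40, 3) = 9880 subsets S of size 3, where X_S = 1 if the K_3 on S is monochromatic.
For a fixed S, the K_3 on S has C(3, 2) = 3 edges. P[all 3 edges red] = (1/2)^3, and likewise for blue, so P[monochromatic] = 2·(1/2)^3 = 2^{1 − 3} = 1/4.
Summing: E[X] = C(40, 3) · 2^{1 − 3} = 9880 · 1/4 = 2470.
Numerically: E[X] ≈ 2470.000000.

E[X] = C(40,3)·2^(1−C(3,2)) = 2470 ≈ 2470.000000.


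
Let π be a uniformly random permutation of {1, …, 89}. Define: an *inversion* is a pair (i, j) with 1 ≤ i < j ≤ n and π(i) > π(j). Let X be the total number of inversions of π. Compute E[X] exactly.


Write X = Σ X_I over the C(89, 2) = 3916 pairs i < j, with X_I the indicator of one inversion.
There are 3916 indicators.
For each fixed pair i < j, the values π(i) and π(j) are two distinct elements of {1, …, 89} in uniformly random order; by symmetry P[π(i) > π(j)] = 1/2.
By linearity: E[X] = 3916 · (1/2) = C(89, 2) · (1/2) = 3916/2 = 1958 ≈ 1958.00000.

E[X] = 1958 = 1958.00000.


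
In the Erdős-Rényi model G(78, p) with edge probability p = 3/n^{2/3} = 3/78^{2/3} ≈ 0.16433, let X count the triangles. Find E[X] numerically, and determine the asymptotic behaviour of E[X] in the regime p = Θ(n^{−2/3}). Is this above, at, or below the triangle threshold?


Number of potential triangles: C(78, 3) = 76076.
Each occurs with probability p³ ≈ (0.16433)³ ≈ 4.4378698e-03.
By linearity: E[X] = C(78, 3)·p³ ≈ 76076 · 4.4378698e-03 ≈ 337.61538.
Since α = 2/3 < 1, p = c/n^{2/3} ≫ 1/n is above the triangle threshold p ~ 1/n. Asymptotically E[X] ~ (c³/6)·n^{3(1−α)} = (3³/6)·n^{1} → ∞; triangles are abundant w.h.p.

E[X] ≈ 337.61538; in regime p = Θ(1/n^{2/3}) E[X] diverges (above the triangle threshold p ~ 1/n).


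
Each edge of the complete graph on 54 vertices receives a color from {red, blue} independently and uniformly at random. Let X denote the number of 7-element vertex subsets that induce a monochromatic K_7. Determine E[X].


Let X = Σ_S X_S over the C(54, 7) = 177100560 subsets S of size 7, where X_S = 1 if the K_7 on S is monochromatic.
For a fixed S, the K_7 on S has C(7, 2) = 21 edges. P[all 21 edges red] = (1/2)^21, and likewise for blue, so P[monochromatic] = 2·(1/2)^21 = 2^{1 − 21} = 1/1048576.
Summing: E[X] = C(54, 7) · 2^{1 − 21} = 177100560 · 1/1048576 = 11068785/65536.
Numerically: E[X] ≈ 168.896255.

E[X] = C(54,7)·2^(1−C(7,2)) = 11068785/65536 ≈ 168.896255.


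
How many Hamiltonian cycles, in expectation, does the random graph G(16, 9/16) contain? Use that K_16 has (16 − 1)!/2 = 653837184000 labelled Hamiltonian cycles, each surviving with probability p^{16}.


K_16 has (16 − 1)!/2 = 653837184000 labelled Hamiltonian cycles.
For each such Hamiltonian cycle H, let X_H = 1 if all 16 edges of H are present in G. Then P[X_H = 1] = p^{16} = (9/16)^{16} = 1853020188851841/18446744073709551616.
Summing the indicators: E[X] = Σ_H E[X_H] = 653837184000 · p^{16} = 653837184000 · 1853020188851841/18446744073709551616 = 1183177248216831945952875/18014398509481984.
Numerically: E[X] ≈ 6.568e+07.

E[X] = 653837184000 · (9/16)^{16} = 1183177248216831945952875/18014398509481984 ≈ 6.568e+07.


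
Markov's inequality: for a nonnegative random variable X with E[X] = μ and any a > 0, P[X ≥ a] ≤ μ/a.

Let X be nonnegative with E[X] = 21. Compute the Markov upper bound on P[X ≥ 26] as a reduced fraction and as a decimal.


μ = E[X] = 21, a = 26.
Markov: P[X ≥ 26] ≤ μ/a = (21)/26 = 21/26.
Numerically: ≈ 0.807692.
(Since a = 26 > μ = 21.000000, the bound 21/26 is < 1 and informative.)

P[X ≥ 26] ≤ 21/26 ≈ 0.807692.


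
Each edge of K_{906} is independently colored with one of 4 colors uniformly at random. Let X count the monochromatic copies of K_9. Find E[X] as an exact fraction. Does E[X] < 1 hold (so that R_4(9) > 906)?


E[X] = C(906, 9) · 4^{1 − 36} = 1089130176400609441450 · 4^{−35} = 1089130176400609441450/1180591620717411303424.
As a reduced fraction: E[X] = 544565088200304720725/590295810358705651712 ≈ 0.923.
Is E[X] < 1? YES.
Since E[X] < 1, there exists a 4-coloring of K_{906} with no monochromatic K_9; hence R_4(9) > 906.

E[X] = 544565088200304720725/590295810358705651712 ≈ 0.923; E[X] < 1, so R_4(9) > 906.


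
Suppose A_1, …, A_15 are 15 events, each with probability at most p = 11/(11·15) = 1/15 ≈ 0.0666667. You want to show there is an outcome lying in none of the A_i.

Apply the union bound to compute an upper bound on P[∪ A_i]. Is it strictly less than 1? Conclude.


Union bound: P[∪_{i=1}^{15} A_i] ≤ Σ_i P[A_i] ≤ 15·p = 15·(1/15) = 1.
Numerically: 1 ≈ 1.0000000.
Is 1 < 1? NO.
Since the bound 1 is ≥ 1, the union bound is uninformative here; it does NOT by itself certify existence.

15·p = 1 ≈ 1.0000000; existence NOT certified by the union bound.


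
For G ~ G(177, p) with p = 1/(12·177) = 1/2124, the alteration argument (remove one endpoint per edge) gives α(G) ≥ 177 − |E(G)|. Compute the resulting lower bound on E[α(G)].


E[|E(G)|] = C(177, 2)·p = 15576 · (1/2124) = 22/3.
E[α(G)] ≥ n − E[|E(G)|] = 177 − 22/3 = 509/3.
Numerically: ≈ 169.666667.
(This is only a lower bound; the true E[α(G)] may be larger.)

E[α(G)] ≥ 509/3 ≈ 169.666667.


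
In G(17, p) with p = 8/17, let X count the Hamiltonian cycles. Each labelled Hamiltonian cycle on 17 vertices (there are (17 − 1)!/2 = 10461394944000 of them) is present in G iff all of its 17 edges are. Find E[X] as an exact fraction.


K_17 has (17 − 1)!/2 = 10461394944000 labelled Hamiltonian cycles.
For each such Hamiltonian cycle H, let X_H = 1 if all 17 edges of H are present in G. Then P[X_H = 1] = p^{17} = (8/17)^{17} = 2251799813685248/827240261886336764177.
By linearity of expectation: E[X] = Σ_H E[X_H] = 10461394944000 · p^{17} = 10461394944000 · 2251799813685248/827240261886336764177 = 23556967185786995434586112000/827240261886336764177.
Numerically: E[X] ≈ 2.8477e+07.

E[X] = 10461394944000 · (8/17)^{17} = 23556967185786995434586112000/827240261886336764177 ≈ 2.8477e+07.


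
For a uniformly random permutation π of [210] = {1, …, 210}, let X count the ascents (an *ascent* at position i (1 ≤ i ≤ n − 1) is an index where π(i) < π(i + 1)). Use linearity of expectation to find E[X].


Write X = Σ X_I over i = 1, …, 209, with X_I the indicator of one ascent.
There are 209 indicators.
For each fixed i, the pair (π(i), π(i+1)) is a uniformly random ordered pair of distinct values from {1, …, 210}; by symmetry P[π(i) < π(i+1)] = 1/2.
By linearity: E[X] = 209 · (1/2) = (210 − 1) · (1/2) = 209/2 ≈ 104.500000.

E[X] = 209/2 = 104.500000.


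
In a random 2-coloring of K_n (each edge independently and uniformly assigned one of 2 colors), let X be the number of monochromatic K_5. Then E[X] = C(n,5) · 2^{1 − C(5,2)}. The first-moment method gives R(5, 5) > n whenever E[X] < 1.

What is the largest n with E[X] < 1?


We need C(n, 5) · 2^{1 − 10} < 1, i.e. C(n, 5) < 2^{10 − 1} = 512.
Check values of n near the boundary:
  n = 10: C(10, 5) = 252; 252 < 512? YES
  n = 11: C(11, 5) = 462; 462 < 512? YES
  n = 12: C(12, 5) = 792; 792 < 512? NO
The largest n with C(n, 5) < 512 is n = 11 (where E[X] = 231/256 ≈ 0.9023438). Hence R(5, 5) > 11, i.e. R(5, 5) ≥ 12.

Largest n = 11; hence R(5, 5) > 11.


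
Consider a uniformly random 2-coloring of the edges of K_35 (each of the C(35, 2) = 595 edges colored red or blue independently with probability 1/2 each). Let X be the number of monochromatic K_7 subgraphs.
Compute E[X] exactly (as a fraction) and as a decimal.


Let X = Σ_S X_S over the C(35, 7) = 6724520 subsets S of size 7, where X_S = 1 if the K_7 on S is monochromatic.
For a fixed S, the K_7 on S has C(7, 2) = 21 edges. P[all 21 edges red] = (1/2)^21, and likewise for blue, so P[monochromatic] = 2·(1/2)^21 = 2^{1 − 21} = 1/1048576.
Summing: E[X] = C(35, 7) · 2^{1 − 21} = 6724520 · 1/1048576 = 840565/131072.
Numerically: E[X] ≈ 6.413002.

E[X] = C(35,7)·2^(1−C(7,2)) = 840565/131072 ≈ 6.413002.


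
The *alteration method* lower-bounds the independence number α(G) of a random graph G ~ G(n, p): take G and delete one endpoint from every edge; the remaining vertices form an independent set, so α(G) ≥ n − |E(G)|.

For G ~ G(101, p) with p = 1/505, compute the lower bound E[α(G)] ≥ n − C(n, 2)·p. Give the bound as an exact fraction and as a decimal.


E[|E(G)|] = C(101, 2)·p = 5050 · (1/505) = 10.
E[α(G)] ≥ n − E[|E(G)|] = 101 − 10 = 91.
Numerically: ≈ 91.000.
(This is only a lower bound; the true E[α(G)] may be larger.)

E[α(G)] ≥ 91 ≈ 91.000.


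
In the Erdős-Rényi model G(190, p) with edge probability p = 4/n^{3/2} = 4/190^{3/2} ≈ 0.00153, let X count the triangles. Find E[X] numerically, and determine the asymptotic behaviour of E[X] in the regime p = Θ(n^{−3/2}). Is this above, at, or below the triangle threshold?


Number of potential triangles: C(190, 3) = 1125180.
Each occurs with probability p³ ≈ (0.00153)³ ≈ 3.56278e-09.
By linearity: E[X] = C(190, 3)·p³ ≈ 1125180 · 3.56278e-09 ≈ 0.004.
Since α = 3/2 > 1, p = c/n^{3/2} = o(1/n) is below the triangle threshold p ~ 1/n. Asymptotically E[X] ~ (c³/6)·n^{3(1−α)} = (4³/6)·n^{-1.5} → 0, so by Markov's inequality G has no triangles w.h.p.

E[X] ≈ 0.004; in regime p = Θ(1/n^{3/2}) E[X] tends to 0 (below the triangle threshold p ~ 1/n).


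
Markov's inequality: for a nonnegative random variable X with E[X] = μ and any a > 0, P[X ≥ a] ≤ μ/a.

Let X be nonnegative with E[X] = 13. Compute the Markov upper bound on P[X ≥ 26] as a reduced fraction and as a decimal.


μ = E[X] = 13, a = 26.
Markov: P[X ≥ 26] ≤ μ/a = (13)/26 = 1/2.
Numerically: ≈ 0.500000.
(Since a = 26 > μ = 13.000000, the bound 1/2 is < 1 and informative.)

P[X ≥ 26] ≤ 1/2 ≈ 0.500000.


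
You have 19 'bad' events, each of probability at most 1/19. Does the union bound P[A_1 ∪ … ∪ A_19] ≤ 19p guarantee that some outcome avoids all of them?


Union bound: P[∪_{i=1}^{19} A_i] ≤ Σ_i P[A_i] ≤ 19·p = 19·(1/19) = 1.
Numerically: 1 ≈ 1.000.
Is 1 < 1? NO.
Since the bound 1 is ≥ 1, the union bound is uninformative here; it does NOT by itself certify existence.

19·p = 1 ≈ 1.000; existence NOT certified by the union bound.


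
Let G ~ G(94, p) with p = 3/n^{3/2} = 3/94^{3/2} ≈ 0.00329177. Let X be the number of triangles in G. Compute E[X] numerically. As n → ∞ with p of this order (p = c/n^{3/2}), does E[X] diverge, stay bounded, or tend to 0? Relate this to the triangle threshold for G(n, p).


Number of potential triangles: C(94, 3) = 134044.
Each occurs with probability p³ ≈ (0.00329177)³ ≈ 3.56687938e-08.
By linearity: E[X] = C(94, 3)·p³ ≈ 134044 · 3.56687938e-08 ≈ 0.004781.
Since α = 3/2 > 1, p = c/n^{3/2} = o(1/n) is below the triangle threshold p ~ 1/n. Asymptotically E[X] ~ (c³/6)·n^{3(1−α)} = (3³/6)·n^{-1.5} → 0, so by Markov's inequality G has no triangles w.h.p.

E[X] ≈ 0.004781; in regime p = Θ(1/n^{3/2}) E[X] tends to 0 (below the triangle threshold p ~ 1/n).


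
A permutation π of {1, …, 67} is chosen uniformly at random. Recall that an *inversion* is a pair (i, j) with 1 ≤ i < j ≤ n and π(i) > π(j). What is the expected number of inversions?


Write X = Σ X_I over the C(67, 2) = 2211 pairs i < j, with X_I the indicator of one inversion.
There are 2211 indicators.
For each fixed pair i < j, the values π(i) and π(j) are two distinct elements of {1, …, 67} in uniformly random order; by symmetry P[π(i) > π(j)] = 1/2.
By linearity: E[X] = 2211 · (1/2) = C(67, 2) · (1/2) = 2211/2 = 2211/2 ≈ 1105.500.

E[X] = 2211/2 = 1105.500.


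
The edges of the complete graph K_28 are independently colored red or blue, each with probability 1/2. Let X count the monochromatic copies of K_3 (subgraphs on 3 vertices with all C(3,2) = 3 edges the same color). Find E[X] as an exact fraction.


Let X = Σ_S X_S over the C(28, 3) = 3276 subsets S of size 3, where X_S = 1 if the K_3 on S is monochromatic.
For a fixed S, the K_3 on S has C(3, 2) = 3 edges. P[all 3 edges red] = (1/2)^3, and likewise for blue, so P[monochromatic] = 2·(1/2)^3 = 2^{1 − 3} = 1/4.
Summing: E[X] = C(28, 3) · 2^{1 − 3} = 3276 · 1/4 = 819.
Numerically: E[X] ≈ 819.000.

E[X] = C(28,3)·2^(1−C(3,2)) = 819 ≈ 819.000.


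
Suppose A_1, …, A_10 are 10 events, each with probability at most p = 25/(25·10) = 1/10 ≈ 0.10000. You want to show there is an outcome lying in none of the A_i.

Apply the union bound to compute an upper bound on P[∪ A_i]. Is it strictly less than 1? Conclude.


Union bound: P[∪_{i=1}^{10} A_i] ≤ Σ_i P[A_i] ≤ 10·p = 10·(1/10) = 1.
Numerically: 1 ≈ 1.00000.
Is 1 < 1? NO.
Since the bound 1 is ≥ 1, the union bound is uninformative here; it does NOT by itself certify existence.

10·p = 1 ≈ 1.00000; existence NOT certified by the union bound.


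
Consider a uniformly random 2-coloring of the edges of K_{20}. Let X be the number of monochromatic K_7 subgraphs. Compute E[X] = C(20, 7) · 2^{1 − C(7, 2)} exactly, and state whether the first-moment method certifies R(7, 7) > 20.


E[X] = C(20, 7) · 2^{1 − 21} = 77520 · 2^{−20} = 77520/1048576.
As a reduced fraction: E[X] = 4845/65536 ≈ 0.0739.
Is E[X] < 1? YES.
Since E[X] < 1, there exists a 2-coloring of K_{20} with no monochromatic K_7; hence R(7, 7) > 20.

E[X] = 4845/65536 ≈ 0.0739; E[X] < 1, so R(7, 7) > 20.


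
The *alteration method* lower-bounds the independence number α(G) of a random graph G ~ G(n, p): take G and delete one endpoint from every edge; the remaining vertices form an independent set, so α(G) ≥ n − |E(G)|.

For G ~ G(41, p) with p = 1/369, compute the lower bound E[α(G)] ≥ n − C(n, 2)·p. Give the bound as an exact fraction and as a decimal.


E[|E(G)|] = C(41, 2)·p = 820 · (1/369) = 20/9.
E[α(G)] ≥ n − E[|E(G)|] = 41 − 20/9 = 349/9.
Numerically: ≈ 38.777778.
(This is only a lower bound; the true E[α(G)] may be larger.)

E[α(G)] ≥ 349/9 ≈ 38.777778.


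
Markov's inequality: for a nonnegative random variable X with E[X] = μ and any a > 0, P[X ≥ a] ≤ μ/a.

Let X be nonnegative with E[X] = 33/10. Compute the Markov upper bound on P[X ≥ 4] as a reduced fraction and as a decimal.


μ = E[X] = 33/10, a = 4.
Markov: P[X ≥ 4] ≤ μ/a = (33/10)/4 = 33/40.
Numerically: ≈ 0.8250.
(Since a = 4 > μ = 3.3000, the bound 33/40 is < 1 and informative.)

P[X ≥ 4] ≤ 33/40 ≈ 0.8250.


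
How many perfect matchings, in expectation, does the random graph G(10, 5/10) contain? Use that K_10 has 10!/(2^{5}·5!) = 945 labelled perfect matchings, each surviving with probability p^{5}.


K_10 has 10!/(2^{5}·5!) = 945 labelled perfect matchings.
For each such perfect matching H, let X_H = 1 if all 5 edges of H are present in G. Then P[X_H = 1] = p^{5} = (1/2)^{5} = 1/32.
Summing the indicators: E[X] = Σ_H E[X_H] = 945 · p^{5} = 945 · 1/32 = 945/32.
Numerically: E[X] ≈ 29.5.

E[X] = 945 · (1/2)^{5} = 945/32 ≈ 29.5.


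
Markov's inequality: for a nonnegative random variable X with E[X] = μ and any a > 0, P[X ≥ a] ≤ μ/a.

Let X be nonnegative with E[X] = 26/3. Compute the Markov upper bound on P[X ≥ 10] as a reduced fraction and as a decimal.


μ = E[X] = 26/3, a = 10.
Markov: P[X ≥ 10] ≤ μ/a = (26/3)/10 = 13/15.
Numerically: ≈ 0.867.
(Since a = 10 > μ = 8.667, the bound 13/15 is < 1 and informative.)

P[X ≥ 10] ≤ 13/15 ≈ 0.867.


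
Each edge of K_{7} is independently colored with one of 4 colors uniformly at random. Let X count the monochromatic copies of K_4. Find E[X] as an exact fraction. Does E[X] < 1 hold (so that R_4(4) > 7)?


E[X] = C(7, 4) · 4^{1 − 6} = 35 · 4^{−5} = 35/1024.
As a reduced fraction: E[X] = 35/1024 ≈ 0.034.
Is E[X] < 1? YES.
Since E[X] < 1, there exists a 4-coloring of K_{7} with no monochromatic K_4; hence R_4(4) > 7.

E[X] = 35/1024 ≈ 0.034; E[X] < 1, so R_4(4) > 7.
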